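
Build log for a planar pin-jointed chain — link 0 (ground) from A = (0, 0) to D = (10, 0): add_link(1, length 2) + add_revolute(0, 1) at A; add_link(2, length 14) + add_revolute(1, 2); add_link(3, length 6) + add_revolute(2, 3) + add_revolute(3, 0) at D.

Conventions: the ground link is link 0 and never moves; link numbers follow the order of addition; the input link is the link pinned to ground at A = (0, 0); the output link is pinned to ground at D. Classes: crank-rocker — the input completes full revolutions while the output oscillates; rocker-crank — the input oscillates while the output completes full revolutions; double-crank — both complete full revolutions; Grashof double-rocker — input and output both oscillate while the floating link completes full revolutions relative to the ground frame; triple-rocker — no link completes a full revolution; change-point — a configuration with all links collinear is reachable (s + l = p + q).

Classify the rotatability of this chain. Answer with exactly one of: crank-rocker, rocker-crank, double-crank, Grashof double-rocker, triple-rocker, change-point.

lengths: ground=10, input=2, coupler=14, output=6
sorted: s=2 (shortest), l=14 (longest), p+q=16
s + l = 16 vs p + q = 16
s + l = p + q → change-point (collinear configuration reachable)

change-point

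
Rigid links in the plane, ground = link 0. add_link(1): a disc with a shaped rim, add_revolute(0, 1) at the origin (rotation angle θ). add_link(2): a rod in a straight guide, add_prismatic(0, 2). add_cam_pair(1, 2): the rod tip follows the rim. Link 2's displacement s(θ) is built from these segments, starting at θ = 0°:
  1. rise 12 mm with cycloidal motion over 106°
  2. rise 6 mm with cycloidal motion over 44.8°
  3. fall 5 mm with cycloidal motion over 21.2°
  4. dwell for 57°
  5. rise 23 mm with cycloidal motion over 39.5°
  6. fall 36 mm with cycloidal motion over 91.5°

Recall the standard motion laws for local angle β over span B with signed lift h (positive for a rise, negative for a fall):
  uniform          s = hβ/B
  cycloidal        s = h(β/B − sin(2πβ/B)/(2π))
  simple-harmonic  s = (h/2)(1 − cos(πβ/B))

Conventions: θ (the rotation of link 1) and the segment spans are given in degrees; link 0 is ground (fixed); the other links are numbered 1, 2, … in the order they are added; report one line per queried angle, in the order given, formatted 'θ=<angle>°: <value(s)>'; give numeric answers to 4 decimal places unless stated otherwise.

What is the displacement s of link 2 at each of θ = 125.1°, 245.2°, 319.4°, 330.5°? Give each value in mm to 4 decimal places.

segment 1 (0° to 106°, cycloidal, h = 12) is passed completely: s = 0.0000 + (12) = 12.0000
θ = 125.1° falls in segment 2 (106° to 150.8°, cycloidal, h = 6): β = 125.1 − 106 = 19.1°, B = 44.8°; Δs = 6·(0.4263 − sin(2π·0.4263)/(2π)) = 2.1317; s = 12.0000 + 2.1317 = 14.1317
segment 2 (106° to 150.8°, cycloidal, h = 6) is passed completely: s = 12.0000 + (6) = 18.0000
segment 3 (150.8° to 172°, cycloidal, h = -5) is passed completely: s = 18.0000 + (-5) = 13.0000
segment 4 (172° to 229°, dwell): s unchanged at 13.0000
θ = 245.2° falls in segment 5 (229° to 268.5°, cycloidal, h = 23): β = 245.2 − 229 = 16.2°, B = 39.5°; Δs = 23·(0.4101 − sin(2π·0.4101)/(2π)) = 7.4739; s = 13.0000 + 7.4739 = 20.4739
segment 5 (229° to 268.5°, cycloidal, h = 23) is passed completely: s = 13.0000 + (23) = 36.0000
θ = 319.4° falls in segment 6 (268.5° to 360°, cycloidal, h = -36): β = 319.4 − 268.5 = 50.9°, B = 91.5°; Δs = -36·(0.5563 − sin(2π·0.5563)/(2π)) = -22.0105; s = 36.0000 − 22.0105 = 13.9895
θ = 330.5° falls in segment 6 (268.5° to 360°, cycloidal, h = -36): β = 330.5 − 268.5 = 62°, B = 91.5°; Δs = -36·(0.6776 − sin(2π·0.6776)/(2π)) = -29.5403; s = 36.0000 − 29.5403 = 6.4597

θ=125.1°: 14.1317
θ=245.2°: 20.4739
θ=319.4°: 13.9895
θ=330.5°: 6.4597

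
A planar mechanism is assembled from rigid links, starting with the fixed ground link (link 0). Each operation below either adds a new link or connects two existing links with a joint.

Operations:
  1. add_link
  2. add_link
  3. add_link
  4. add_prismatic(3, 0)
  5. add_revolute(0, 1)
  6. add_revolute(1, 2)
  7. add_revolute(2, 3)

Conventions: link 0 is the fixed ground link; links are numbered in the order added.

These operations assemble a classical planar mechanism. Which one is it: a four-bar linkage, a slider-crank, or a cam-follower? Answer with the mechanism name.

links: 4 (incl. ground); joints: 3 revolute, 1 prismatic, 0 higher (cam) pair, forming one closed loop
4 links, 3 revolutes + 1 prismatic in one loop → slider-crank

slider-crank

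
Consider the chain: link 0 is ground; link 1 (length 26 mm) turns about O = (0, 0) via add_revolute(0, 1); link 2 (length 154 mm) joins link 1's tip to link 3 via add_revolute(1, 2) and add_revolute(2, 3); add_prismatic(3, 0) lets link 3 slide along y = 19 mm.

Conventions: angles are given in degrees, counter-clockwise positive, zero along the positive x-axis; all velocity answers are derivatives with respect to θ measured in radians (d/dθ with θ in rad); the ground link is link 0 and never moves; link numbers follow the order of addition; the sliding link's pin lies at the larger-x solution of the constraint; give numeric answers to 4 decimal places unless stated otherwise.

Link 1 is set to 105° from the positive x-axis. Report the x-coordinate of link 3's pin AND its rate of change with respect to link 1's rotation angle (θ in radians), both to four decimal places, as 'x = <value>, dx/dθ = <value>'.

geometry: r = 26 mm, L = 154 mm, e = 19 mm
crank pin P = (r cos θ, r sin θ) = (-6.729295, 25.114071)
h = r sin θ − e = 25.114071 − 19 = 6.114071
x = r cos θ + √(L² − h²) = -6.729295 + 153.878582 = 147.149287
dx/dθ = −r sin θ − h·r cos θ/√(L² − h²) (θ in radians; h = 6.114071) = -24.846696

x = 147.1493, dx/dθ = -24.8467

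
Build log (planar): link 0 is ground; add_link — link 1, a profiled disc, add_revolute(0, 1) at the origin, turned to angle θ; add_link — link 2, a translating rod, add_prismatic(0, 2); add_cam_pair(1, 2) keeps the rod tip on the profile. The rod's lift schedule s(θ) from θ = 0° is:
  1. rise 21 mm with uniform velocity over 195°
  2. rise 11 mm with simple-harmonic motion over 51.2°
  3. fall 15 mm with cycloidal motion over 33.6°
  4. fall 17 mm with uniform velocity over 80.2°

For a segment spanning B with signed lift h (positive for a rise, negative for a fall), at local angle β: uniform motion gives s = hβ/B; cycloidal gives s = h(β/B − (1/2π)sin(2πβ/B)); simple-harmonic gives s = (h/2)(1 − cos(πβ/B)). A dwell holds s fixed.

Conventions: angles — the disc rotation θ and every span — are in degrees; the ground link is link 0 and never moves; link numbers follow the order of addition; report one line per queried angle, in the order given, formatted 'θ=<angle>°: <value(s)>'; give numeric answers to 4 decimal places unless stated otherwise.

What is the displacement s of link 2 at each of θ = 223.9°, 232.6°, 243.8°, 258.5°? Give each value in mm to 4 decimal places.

seg 1 [0°–195°] uniform, h=21: full span → s += 21 → s = 21.0000
seg 2 [195°–246.2°] simple-harmonic, h=11: θ=223.9° here. β=28.9, B=51.2. 11/2·(1 − cos(π·0.5645)) = 6.6061 → s = 27.6061
seg 2 [195°–246.2°] simple-harmonic, h=11: θ=232.6° here. β=37.6, B=51.2. 11/2·(1 − cos(π·0.7344)) = 9.1936 → s = 30.1936
seg 2 [195°–246.2°] simple-harmonic, h=11: θ=243.8° here. β=48.8, B=51.2. 11/2·(1 − cos(π·0.9531)) = 10.9405 → s = 31.9405
seg 2 [195°–246.2°] simple-harmonic, h=11: full span → s += 11 → s = 32.0000
seg 3 [246.2°–279.8°] cycloidal, h=-15: θ=258.5° here. β=12.3, B=33.6. -15·(0.3661 − sin(2π·0.3661)/(2π)) = -3.7110 → s = 28.2890

θ=223.9°: 27.6061
θ=232.6°: 30.1936
θ=243.8°: 31.9405
θ=258.5°: 28.2890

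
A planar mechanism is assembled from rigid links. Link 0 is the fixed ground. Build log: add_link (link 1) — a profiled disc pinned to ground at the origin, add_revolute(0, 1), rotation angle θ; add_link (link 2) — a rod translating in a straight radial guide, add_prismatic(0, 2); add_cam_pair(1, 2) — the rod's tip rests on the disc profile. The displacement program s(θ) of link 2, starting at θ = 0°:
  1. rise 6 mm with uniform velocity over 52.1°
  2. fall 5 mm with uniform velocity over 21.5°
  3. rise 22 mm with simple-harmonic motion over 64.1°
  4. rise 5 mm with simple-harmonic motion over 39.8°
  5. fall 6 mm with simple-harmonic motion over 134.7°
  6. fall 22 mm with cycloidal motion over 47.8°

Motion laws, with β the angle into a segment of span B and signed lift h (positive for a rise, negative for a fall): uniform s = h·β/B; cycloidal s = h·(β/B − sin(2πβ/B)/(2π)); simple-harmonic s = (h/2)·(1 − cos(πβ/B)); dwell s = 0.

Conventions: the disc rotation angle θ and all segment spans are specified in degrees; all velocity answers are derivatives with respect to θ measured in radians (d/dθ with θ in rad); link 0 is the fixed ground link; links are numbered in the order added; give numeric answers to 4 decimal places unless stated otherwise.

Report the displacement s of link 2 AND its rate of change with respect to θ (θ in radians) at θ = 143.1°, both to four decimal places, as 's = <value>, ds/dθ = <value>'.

seg 1 [0°–52.1°] uniform, h=6: full span → s += 6 → s = 6.0000
seg 2 [52.1°–73.6°] uniform, h=-5: full span → s += -5 → s = 1.0000
seg 3 [73.6°–137.7°] simple-harmonic, h=22: full span → s += 22 → s = 23.0000
seg 4 [137.7°–177.5°] simple-harmonic, h=5: θ=143.1° here. β=5.4, B=39.8. 5/2·(1 − cos(π·0.1357)) = 0.2237 → s = 23.2237
velocity in seg [137.7°–177.5°] (simple-harmonic), θ in radians: β = 5.4° = 0.0942 rad, B = 39.8° = 0.6946 rad; ds/dθ = (πh/(2B)) sin(πβ/B) = (π·5/(2·0.6946)) sin(π·0.1357) = 4.674752 mm/rad

s = 23.2237, ds/dθ = 4.6748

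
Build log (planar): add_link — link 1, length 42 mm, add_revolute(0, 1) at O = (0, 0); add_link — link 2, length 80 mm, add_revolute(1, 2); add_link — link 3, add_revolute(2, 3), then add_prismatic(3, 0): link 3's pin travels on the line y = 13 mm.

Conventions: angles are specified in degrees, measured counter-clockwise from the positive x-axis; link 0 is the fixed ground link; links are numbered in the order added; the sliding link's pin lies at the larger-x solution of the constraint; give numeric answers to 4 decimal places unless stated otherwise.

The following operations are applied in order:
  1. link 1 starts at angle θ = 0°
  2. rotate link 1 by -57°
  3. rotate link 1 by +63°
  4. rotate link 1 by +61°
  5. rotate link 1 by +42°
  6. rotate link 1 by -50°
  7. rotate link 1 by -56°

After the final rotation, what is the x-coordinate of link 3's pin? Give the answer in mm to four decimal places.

geometry: r = 42 mm, L = 80 mm, e = 13 mm; θ starts at 0°
rotate link 1 by -57°: θ ← 0° -57° = -57°
rotate link 1 by +63°: θ ← -57° +63° = 6°
rotate link 1 by +61°: θ ← 6° +61° = 67°
rotate link 1 by +42°: θ ← 67° +42° = 109°
rotate link 1 by -50°: θ ← 109° -50° = 59°
rotate link 1 by -56°: θ ← 59° -56° = 3°
crank pin P = (r cos θ, r sin θ) = (41.942440, 2.198110)
h = r sin θ − e = 2.198110 − 13 = -10.801890
x = r cos θ + √(L² − h²) = 41.942440 + 79.267390 = 121.209831

121.2098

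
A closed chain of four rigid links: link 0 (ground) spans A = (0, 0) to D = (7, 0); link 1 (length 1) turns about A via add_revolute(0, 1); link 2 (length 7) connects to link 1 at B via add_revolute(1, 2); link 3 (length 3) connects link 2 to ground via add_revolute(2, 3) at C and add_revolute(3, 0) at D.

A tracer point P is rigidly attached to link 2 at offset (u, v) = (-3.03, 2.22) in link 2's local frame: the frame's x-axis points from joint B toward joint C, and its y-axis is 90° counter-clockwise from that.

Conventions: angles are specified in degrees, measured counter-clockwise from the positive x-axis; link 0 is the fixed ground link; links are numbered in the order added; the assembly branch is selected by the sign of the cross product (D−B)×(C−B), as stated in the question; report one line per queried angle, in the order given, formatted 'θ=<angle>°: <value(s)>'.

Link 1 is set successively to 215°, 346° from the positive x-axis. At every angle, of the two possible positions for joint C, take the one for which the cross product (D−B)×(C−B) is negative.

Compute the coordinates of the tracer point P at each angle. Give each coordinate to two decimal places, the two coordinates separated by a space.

A=(0,0), D=(7.00,0)
θ=215°: B = A + 1.00·(cos215°, sin215°) = (-0.8192, -0.5736)
θ=215°: |BD| = 7.8402
θ=215°: circle(B,7.00) ∩ circle(D,3.00): a=6.4710, h=2.6694
θ=215°:   candidates: C₊=(5.4393,2.5621) cross=20.928; C₋=(5.8298,-2.7624) cross=-20.928
θ=215°:   branch - wants cross < 0 → take C=(5.8298,-2.7624) (cross=-20.928)
θ=215°: ex = (C−B)/|BC| = (0.9499,-0.3127); ey = (0.3127,0.9499)
θ=215°: P = B + -3.03·ex + 2.22·ey = (-3.0031,2.4825)
θ=346°: B = A + 1.00·(cos346°, sin346°) = (0.9703, -0.2419)
θ=346°: |BD| = 6.0346
θ=346°: circle(B,7.00) ∩ circle(D,3.00): a=6.3315, h=2.9853
θ=346°:   candidates: C₊=(7.1771,2.9948) cross=18.015; C₋=(7.4164,-2.9710) cross=-18.015
θ=346°:   branch - wants cross < 0 → take C=(7.4164,-2.9710) (cross=-18.015)
θ=346°: ex = (C−B)/|BC| = (0.9209,-0.3899); ey = (0.3899,0.9209)
θ=346°: P = B + -3.03·ex + 2.22·ey = (-0.9545,2.9837)

θ=215°: -3.00 2.48
θ=346°: -0.95 2.98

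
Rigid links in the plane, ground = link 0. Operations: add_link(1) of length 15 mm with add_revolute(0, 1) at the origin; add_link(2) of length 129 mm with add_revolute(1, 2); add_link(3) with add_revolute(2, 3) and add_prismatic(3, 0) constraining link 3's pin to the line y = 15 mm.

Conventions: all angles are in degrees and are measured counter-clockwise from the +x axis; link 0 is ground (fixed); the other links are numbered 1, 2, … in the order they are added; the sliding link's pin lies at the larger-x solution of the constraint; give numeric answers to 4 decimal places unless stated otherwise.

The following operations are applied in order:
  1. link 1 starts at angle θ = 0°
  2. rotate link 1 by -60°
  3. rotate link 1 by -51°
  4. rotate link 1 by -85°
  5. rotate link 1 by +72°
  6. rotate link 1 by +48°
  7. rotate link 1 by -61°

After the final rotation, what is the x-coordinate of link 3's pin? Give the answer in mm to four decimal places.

geometry: r = 15 mm, L = 129 mm, e = 15 mm; θ starts at 0°
rotate link 1 by -60°: θ ← 0° -60° = -60°
rotate link 1 by -51°: θ ← -60° -51° = -111°
rotate link 1 by -85°: θ ← -111° -85° = -196°
rotate link 1 by +72°: θ ← -196° +72° = -124°
rotate link 1 by +48°: θ ← -124° +48° = -76°
rotate link 1 by -61°: θ ← -76° -61° = -137°
crank pin P = (r cos θ, r sin θ) = (-10.970306, -10.229975)
h = r sin θ − e = -10.229975 − 15 = -25.229975
x = r cos θ + √(L² − h²) = -10.970306 + 126.508689 = 115.538383

115.5384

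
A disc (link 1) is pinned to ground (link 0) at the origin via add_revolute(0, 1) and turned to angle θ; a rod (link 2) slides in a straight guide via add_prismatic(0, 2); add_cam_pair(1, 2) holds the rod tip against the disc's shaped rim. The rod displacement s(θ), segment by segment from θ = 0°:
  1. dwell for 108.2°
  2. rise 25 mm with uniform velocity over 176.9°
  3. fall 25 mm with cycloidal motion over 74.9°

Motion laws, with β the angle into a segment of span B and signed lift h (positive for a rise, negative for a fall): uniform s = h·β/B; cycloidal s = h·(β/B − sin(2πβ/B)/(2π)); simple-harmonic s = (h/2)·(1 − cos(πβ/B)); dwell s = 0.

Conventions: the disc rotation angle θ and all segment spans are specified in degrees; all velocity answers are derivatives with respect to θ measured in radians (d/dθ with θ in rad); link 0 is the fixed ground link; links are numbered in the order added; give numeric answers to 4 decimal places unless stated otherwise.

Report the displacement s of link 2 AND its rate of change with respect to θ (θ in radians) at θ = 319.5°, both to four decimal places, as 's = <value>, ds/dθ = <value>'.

segment 1 (0° to 108.2°, dwell): s unchanged at 0.0000
segment 2 (108.2° to 285.1°, uniform, h = 25) is passed completely: s = 0.0000 + (25) = 25.0000
θ = 319.5° falls in segment 3 (285.1° to 360°, cycloidal, h = -25): β = 319.5 − 285.1 = 34.4°, B = 74.9°; Δs = -25·(0.4593 − sin(2π·0.4593)/(2π)) = -10.4750; s = 25.0000 − 10.4750 = 14.5250
velocity in seg [285.1°–360°] (cycloidal), θ in radians: β = 34.4° = 0.6004 rad, B = 74.9° = 1.3073 rad; ds/dθ = (h/B)(1 − cos(2πβ/B)) = ((-25)/1.3073)(1 − cos(2π·0.4593)) = -37.625631 mm/rad

s = 14.5250, ds/dθ = -37.6256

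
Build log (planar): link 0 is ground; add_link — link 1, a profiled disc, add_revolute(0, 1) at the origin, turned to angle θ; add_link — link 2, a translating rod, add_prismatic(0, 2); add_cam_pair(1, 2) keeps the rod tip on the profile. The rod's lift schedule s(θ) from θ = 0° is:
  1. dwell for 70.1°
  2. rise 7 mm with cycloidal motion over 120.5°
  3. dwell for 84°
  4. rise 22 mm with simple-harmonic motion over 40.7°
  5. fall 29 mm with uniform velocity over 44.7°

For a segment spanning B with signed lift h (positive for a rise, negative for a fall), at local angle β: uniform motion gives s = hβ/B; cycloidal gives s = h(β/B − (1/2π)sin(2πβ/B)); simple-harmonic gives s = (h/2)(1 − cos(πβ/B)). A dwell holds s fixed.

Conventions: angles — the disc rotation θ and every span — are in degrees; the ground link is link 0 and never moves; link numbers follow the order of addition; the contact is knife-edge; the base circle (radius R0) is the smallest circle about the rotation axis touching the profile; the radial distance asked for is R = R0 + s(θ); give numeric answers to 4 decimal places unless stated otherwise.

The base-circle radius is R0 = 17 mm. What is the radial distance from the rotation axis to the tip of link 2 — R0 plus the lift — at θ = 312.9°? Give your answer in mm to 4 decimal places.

seg 1 [0°–70.1°] dwell: s stays 0.0000
seg 2 [70.1°–190.6°] cycloidal, h=7: full span → s += 7 → s = 7.0000
seg 3 [190.6°–274.6°] dwell: s stays 7.0000
seg 4 [274.6°–315.3°] simple-harmonic, h=22: θ=312.9° here. β=38.3, B=40.7. 22/2·(1 − cos(π·0.9410)) = 21.8118 → s = 28.8118
R = R0 + s = 17 + 28.8118 = 45.8118

45.8118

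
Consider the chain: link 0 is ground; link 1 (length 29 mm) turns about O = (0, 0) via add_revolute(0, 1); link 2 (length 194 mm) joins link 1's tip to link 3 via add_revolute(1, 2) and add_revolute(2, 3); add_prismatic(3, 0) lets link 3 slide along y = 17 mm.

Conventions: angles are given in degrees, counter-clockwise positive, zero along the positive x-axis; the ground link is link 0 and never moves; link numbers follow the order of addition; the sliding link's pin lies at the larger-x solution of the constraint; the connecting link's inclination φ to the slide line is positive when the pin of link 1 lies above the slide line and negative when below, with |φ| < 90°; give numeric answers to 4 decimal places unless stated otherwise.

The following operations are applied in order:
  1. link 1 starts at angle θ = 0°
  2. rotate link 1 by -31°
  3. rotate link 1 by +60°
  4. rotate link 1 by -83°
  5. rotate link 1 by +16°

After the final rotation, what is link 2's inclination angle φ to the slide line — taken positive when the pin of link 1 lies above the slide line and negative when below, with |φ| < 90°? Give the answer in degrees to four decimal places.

geometry: r = 29 mm, L = 194 mm, e = 17 mm; θ starts at 0°
rotate link 1 by -31°: θ ← 0° -31° = -31°
rotate link 1 by +60°: θ ← -31° +60° = 29°
rotate link 1 by -83°: θ ← 29° -83° = -54°
rotate link 1 by +16°: θ ← -54° +16° = -38°
h = r sin θ − e = -17.854183 − 17 = -34.854183
sin φ = h / L = -34.854183 / 194 = -0.17966074
φ = arcsin(-0.17966074) = -10.349999°

-10.3500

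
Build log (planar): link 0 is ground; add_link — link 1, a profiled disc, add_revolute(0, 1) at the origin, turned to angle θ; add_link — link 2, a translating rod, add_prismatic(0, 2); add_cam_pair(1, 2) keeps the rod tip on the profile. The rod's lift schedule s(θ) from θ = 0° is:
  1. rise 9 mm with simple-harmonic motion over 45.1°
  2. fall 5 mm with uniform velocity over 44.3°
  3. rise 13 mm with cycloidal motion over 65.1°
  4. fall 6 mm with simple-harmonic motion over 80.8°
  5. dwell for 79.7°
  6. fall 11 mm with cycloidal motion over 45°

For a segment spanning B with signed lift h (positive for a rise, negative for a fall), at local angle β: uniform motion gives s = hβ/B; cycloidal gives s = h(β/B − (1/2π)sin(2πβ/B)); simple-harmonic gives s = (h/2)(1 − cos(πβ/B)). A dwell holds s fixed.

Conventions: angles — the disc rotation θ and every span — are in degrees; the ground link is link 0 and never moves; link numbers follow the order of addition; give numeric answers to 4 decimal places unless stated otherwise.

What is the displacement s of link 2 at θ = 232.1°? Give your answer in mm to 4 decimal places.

seg 1 [0°–45.1°] simple-harmonic, h=9: full span → s += 9 → s = 9.0000
seg 2 [45.1°–89.4°] uniform, h=-5: full span → s += -5 → s = 4.0000
seg 3 [89.4°–154.5°] cycloidal, h=13: full span → s += 13 → s = 17.0000
seg 4 [154.5°–235.3°] simple-harmonic, h=-6: θ=232.1° here. β=77.6, B=80.8. -6/2·(1 − cos(π·0.9604)) = -5.9768 → s = 11.0232

11.0232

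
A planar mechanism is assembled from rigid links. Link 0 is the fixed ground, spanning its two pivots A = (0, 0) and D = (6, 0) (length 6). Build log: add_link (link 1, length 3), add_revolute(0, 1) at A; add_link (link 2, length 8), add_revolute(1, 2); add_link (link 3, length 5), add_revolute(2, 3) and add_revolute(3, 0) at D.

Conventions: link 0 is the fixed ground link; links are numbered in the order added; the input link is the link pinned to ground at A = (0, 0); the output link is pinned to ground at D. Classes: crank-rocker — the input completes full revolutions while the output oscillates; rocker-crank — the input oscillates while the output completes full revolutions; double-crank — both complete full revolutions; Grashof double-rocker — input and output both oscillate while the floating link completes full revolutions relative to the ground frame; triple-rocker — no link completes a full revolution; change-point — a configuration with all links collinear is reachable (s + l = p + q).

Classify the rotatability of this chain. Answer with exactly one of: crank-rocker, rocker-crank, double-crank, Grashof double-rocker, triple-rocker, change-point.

lengths: ground=6, input=3, coupler=8, output=5
sorted: s=3 (shortest), l=8 (longest), p+q=11
s + l = 11 vs p + q = 11
s + l = p + q → change-point (collinear configuration reachable)

change-point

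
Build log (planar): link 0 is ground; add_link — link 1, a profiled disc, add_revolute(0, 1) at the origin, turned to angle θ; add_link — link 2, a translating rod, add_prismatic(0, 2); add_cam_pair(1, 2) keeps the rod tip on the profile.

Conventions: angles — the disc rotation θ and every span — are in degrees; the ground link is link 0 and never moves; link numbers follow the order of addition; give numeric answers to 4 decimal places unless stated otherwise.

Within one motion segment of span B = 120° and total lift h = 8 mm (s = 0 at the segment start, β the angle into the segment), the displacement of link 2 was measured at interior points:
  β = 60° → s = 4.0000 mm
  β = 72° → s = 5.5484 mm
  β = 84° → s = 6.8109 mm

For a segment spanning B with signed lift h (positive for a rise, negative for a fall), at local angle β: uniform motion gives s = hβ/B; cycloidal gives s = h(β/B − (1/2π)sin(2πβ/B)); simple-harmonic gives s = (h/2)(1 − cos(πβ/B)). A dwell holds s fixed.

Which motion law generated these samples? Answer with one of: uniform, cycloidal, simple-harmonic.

candidates at β/B = r: uniform s = h·r (linear in β); cycloidal s = h·(r − sin(2πr)/(2π)); simple-harmonic s = (h/2)(1 − cos(πr))
β=60°: printed 4.0000 | uniform 4.0000, cycloidal 4.0000, simple-harmonic 4.0000
β=72°: printed 5.5484 | uniform 4.8000, cycloidal 5.5484, simple-harmonic 5.2361
β=84°: printed 6.8109 | uniform 5.6000, cycloidal 6.8109, simple-harmonic 6.3511
only one law matches every sample → cycloidal

cycloidal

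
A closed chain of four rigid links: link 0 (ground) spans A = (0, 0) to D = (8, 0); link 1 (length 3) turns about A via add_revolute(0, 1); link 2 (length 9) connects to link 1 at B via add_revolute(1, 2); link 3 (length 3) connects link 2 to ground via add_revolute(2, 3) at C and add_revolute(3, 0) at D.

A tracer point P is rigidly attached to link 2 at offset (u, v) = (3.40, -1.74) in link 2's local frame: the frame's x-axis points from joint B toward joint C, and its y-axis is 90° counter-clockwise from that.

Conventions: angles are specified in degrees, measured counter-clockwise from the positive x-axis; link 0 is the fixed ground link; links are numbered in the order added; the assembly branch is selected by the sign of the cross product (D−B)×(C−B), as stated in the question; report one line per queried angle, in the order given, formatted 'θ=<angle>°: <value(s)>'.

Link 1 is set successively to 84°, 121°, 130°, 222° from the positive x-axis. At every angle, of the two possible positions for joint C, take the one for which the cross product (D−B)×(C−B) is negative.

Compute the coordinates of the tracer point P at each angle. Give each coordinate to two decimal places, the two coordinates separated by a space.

A=(0,0), D=(8.00,0)
θ=84°: B = A + 3.00·(cos84°, sin84°) = (0.3136, 2.9836)
θ=84°: |BD| = 8.2452
θ=84°: circle(B,9.00) ∩ circle(D,3.00): a=8.4888, h=2.9901
θ=84°:   candidates: C₊=(9.3091,2.6993) cross=24.654; C₋=(7.1451,-2.8756) cross=-24.654
θ=84°:   branch - wants cross < 0 → take C=(7.1451,-2.8756) (cross=-24.654)
θ=84°: ex = (C−B)/|BC| = (0.7591,-0.6510); ey = (0.6510,0.7591)
θ=84°: P = B + 3.40·ex + -1.74·ey = (1.7616,-0.5507)
θ=121°: B = A + 3.00·(cos121°, sin121°) = (-1.5451, 2.5715)
θ=121°: |BD| = 9.8854
θ=121°: circle(B,9.00) ∩ circle(D,3.00): a=8.5844, h=2.7032
θ=121°:   candidates: C₊=(7.4470,2.9486) cross=26.723; C₋=(6.0406,-2.2717) cross=-26.723
θ=121°:   branch - wants cross < 0 → take C=(6.0406,-2.2717) (cross=-26.723)
θ=121°: ex = (C−B)/|BC| = (0.8429,-0.5381); ey = (0.5381,0.8429)
θ=121°: P = B + 3.40·ex + -1.74·ey = (0.3842,-0.7247)
θ=130°: B = A + 3.00·(cos130°, sin130°) = (-1.9284, 2.2981)
θ=130°: |BD| = 10.1909
θ=130°: circle(B,9.00) ∩ circle(D,3.00): a=8.6280, h=2.5608
θ=130°:   candidates: C₊=(7.0549,2.8472) cross=26.096; C₋=(5.8999,-2.1424) cross=-26.096
θ=130°:   branch - wants cross < 0 → take C=(5.8999,-2.1424) (cross=-26.096)
θ=130°: ex = (C−B)/|BC| = (0.8698,-0.4934); ey = (0.4934,0.8698)
θ=130°: P = B + 3.40·ex + -1.74·ey = (0.1705,-0.8929)
θ=222°: B = A + 3.00·(cos222°, sin222°) = (-2.2294, -2.0074)
θ=222°: |BD| = 10.4245
θ=222°: circle(B,9.00) ∩ circle(D,3.00): a=8.6657, h=2.4303
θ=222°:   candidates: C₊=(5.8061,2.0461) cross=25.335; C₋=(6.7420,-2.7235) cross=-25.335
θ=222°:   branch - wants cross < 0 → take C=(6.7420,-2.7235) (cross=-25.335)
θ=222°: ex = (C−B)/|BC| = (0.9968,-0.0796); ey = (0.0796,0.9968)
θ=222°: P = B + 3.40·ex + -1.74·ey = (1.0213,-4.0124)

θ=84°: 1.76 -0.55
θ=121°: 0.38 -0.72
θ=130°: 0.17 -0.89
θ=222°: 1.02 -4.01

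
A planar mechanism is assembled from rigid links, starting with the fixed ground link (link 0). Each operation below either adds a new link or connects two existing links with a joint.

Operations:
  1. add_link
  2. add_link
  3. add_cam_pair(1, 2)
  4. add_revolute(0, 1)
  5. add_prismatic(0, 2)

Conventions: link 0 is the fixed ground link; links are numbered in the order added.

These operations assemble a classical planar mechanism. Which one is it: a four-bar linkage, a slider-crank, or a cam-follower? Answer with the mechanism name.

links: 3 (incl. ground); joints: 1 revolute, 1 prismatic, 1 higher (cam) pair, forming one closed loop
3 links, revolute + prismatic + higher pair in one loop → cam-follower

cam-follower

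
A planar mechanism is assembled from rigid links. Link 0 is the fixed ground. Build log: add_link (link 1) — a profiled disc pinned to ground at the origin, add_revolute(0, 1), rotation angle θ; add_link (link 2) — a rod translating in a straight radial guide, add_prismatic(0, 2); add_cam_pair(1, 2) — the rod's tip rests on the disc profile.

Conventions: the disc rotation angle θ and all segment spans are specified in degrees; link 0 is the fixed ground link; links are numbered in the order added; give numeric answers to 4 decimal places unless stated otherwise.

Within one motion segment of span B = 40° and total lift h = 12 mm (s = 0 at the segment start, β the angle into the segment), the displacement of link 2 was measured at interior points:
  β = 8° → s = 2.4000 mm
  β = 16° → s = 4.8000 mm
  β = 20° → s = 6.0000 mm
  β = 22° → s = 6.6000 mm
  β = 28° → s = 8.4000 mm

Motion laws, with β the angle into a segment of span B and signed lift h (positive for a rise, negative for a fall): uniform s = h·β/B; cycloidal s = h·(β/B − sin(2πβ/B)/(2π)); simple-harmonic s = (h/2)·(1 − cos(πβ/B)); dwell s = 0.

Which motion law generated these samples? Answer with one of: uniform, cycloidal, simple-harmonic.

candidates at β/B = r: uniform s = h·r (linear in β); cycloidal s = h·(r − sin(2πr)/(2π)); simple-harmonic s = (h/2)(1 − cos(πr))
β=8°: printed 2.4000 | uniform 2.4000, cycloidal 0.5836, simple-harmonic 1.1459
β=16°: printed 4.8000 | uniform 4.8000, cycloidal 3.6774, simple-harmonic 4.1459
β=20°: printed 6.0000 | uniform 6.0000, cycloidal 6.0000, simple-harmonic 6.0000
β=22°: printed 6.6000 | uniform 6.6000, cycloidal 7.1902, simple-harmonic 6.9386
β=28°: printed 8.4000 | uniform 8.4000, cycloidal 10.2164, simple-harmonic 9.5267
only one law matches every sample → uniform

uniform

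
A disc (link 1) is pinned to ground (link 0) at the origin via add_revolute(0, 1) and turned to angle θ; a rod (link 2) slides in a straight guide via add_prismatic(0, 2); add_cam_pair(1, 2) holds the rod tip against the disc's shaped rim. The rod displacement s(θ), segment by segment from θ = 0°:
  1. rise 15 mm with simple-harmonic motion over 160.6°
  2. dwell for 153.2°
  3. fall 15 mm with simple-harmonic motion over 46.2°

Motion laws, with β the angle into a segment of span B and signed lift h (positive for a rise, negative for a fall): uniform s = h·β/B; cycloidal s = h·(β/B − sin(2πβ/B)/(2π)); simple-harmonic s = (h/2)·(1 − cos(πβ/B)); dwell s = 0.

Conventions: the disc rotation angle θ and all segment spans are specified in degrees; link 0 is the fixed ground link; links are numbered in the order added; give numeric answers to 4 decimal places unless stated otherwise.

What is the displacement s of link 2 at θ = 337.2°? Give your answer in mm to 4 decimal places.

segment 1 (0° to 160.6°, simple-harmonic, h = 15) is passed completely: s = 0.0000 + (15) = 15.0000
segment 2 (160.6° to 313.8°, dwell): s unchanged at 15.0000
θ = 337.2° falls in segment 3 (313.8° to 360°, simple-harmonic, h = -15): β = 337.2 − 313.8 = 23.4°, B = 46.2°; Δs = -15/2·(1 − cos(π·0.5065)) = -7.6530; s = 15.0000 − 7.6530 = 7.3470

7.3470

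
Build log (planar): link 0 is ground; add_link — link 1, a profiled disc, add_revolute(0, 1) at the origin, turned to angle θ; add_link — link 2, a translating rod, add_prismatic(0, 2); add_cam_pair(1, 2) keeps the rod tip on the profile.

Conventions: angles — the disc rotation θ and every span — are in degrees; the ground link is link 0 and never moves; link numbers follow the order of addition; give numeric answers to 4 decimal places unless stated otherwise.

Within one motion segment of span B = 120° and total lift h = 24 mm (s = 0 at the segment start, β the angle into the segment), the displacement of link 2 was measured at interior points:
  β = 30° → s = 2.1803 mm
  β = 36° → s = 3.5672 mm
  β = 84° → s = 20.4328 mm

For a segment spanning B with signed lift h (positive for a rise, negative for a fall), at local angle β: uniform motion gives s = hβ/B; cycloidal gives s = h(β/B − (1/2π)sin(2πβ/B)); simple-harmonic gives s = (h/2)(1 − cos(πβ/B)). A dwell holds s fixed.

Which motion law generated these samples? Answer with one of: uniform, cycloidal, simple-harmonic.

candidates at β/B = r: uniform s = h·r (linear in β); cycloidal s = h·(r − sin(2πr)/(2π)); simple-harmonic s = (h/2)(1 − cos(πr))
β=30°: printed 2.1803 | uniform 6.0000, cycloidal 2.1803, simple-harmonic 3.5147
β=36°: printed 3.5672 | uniform 7.2000, cycloidal 3.5672, simple-harmonic 4.9466
β=84°: printed 20.4328 | uniform 16.8000, cycloidal 20.4328, simple-harmonic 19.0534
only one law matches every sample → cycloidal

cycloidal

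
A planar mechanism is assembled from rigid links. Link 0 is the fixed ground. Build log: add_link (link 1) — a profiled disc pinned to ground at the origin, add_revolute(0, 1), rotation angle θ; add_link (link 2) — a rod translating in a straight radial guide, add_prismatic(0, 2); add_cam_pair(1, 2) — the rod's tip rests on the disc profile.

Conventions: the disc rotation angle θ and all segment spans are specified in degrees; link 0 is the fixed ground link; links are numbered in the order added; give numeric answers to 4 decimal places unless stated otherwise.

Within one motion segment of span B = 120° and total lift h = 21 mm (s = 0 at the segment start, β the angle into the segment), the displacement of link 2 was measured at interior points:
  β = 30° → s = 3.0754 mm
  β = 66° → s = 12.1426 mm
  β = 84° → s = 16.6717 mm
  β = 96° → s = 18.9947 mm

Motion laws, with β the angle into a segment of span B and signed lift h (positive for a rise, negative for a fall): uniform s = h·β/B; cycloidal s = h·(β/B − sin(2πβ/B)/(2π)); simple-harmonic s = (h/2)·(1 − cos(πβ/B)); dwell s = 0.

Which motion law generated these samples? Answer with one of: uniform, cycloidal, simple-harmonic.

candidates at β/B = r: uniform s = h·r (linear in β); cycloidal s = h·(r − sin(2πr)/(2π)); simple-harmonic s = (h/2)(1 − cos(πr))
β=30°: printed 3.0754 | uniform 5.2500, cycloidal 1.9077, simple-harmonic 3.0754
β=66°: printed 12.1426 | uniform 11.5500, cycloidal 12.5828, simple-harmonic 12.1426
β=84°: printed 16.6717 | uniform 14.7000, cycloidal 17.8787, simple-harmonic 16.6717
β=96°: printed 18.9947 | uniform 16.8000, cycloidal 19.9787, simple-harmonic 18.9947
only one law matches every sample → simple-harmonic

simple-harmonic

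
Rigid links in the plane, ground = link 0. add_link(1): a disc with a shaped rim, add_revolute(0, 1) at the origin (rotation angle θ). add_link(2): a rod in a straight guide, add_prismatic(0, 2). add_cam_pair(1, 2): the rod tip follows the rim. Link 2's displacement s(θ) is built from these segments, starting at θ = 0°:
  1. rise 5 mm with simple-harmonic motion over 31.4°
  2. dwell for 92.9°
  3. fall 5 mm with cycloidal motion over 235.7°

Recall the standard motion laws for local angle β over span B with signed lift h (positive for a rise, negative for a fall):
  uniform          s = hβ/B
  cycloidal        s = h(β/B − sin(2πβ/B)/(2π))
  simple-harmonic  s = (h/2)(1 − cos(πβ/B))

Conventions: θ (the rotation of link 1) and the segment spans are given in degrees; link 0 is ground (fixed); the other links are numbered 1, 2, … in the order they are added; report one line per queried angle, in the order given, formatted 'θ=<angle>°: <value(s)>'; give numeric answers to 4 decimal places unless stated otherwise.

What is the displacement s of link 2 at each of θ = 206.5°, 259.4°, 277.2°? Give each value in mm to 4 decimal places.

segment 1 (0° to 31.4°, simple-harmonic, h = 5) is passed completely: s = 0.0000 + (5) = 5.0000
segment 2 (31.4° to 124.3°, dwell): s unchanged at 5.0000
θ = 206.5° falls in segment 3 (124.3° to 360°, cycloidal, h = -5): β = 206.5 − 124.3 = 82.2°, B = 235.7°; Δs = -5·(0.3487 − sin(2π·0.3487)/(2π)) = -1.0963; s = 5.0000 − 1.0963 = 3.9037
θ = 259.4° falls in segment 3 (124.3° to 360°, cycloidal, h = -5): β = 259.4 − 124.3 = 135.1°, B = 235.7°; Δs = -5·(0.5732 − sin(2π·0.5732)/(2π)) = -3.2191; s = 5.0000 − 3.2191 = 1.7809
θ = 277.2° falls in segment 3 (124.3° to 360°, cycloidal, h = -5): β = 277.2 − 124.3 = 152.9°, B = 235.7°; Δs = -5·(0.6487 − sin(2π·0.6487)/(2π)) = -3.8835; s = 5.0000 − 3.8835 = 1.1165

θ=206.5°: 3.9037
θ=259.4°: 1.7809
θ=277.2°: 1.1165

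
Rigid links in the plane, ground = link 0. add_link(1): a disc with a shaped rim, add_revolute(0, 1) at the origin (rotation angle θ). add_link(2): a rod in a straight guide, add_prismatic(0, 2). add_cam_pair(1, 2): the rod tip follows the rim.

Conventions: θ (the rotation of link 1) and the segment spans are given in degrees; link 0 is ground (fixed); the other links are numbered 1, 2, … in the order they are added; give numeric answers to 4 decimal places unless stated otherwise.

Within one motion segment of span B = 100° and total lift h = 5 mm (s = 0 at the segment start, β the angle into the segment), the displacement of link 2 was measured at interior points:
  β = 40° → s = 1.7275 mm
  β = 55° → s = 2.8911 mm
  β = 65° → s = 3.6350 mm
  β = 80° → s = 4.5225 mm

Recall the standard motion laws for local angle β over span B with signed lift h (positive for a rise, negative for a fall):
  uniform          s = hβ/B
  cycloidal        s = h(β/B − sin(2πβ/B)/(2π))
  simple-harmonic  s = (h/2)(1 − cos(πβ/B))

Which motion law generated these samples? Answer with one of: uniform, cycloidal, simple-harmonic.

candidates at β/B = r: uniform s = h·r (linear in β); cycloidal s = h·(r − sin(2πr)/(2π)); simple-harmonic s = (h/2)(1 − cos(πr))
β=40°: printed 1.7275 | uniform 2.0000, cycloidal 1.5323, simple-harmonic 1.7275
β=55°: printed 2.8911 | uniform 2.7500, cycloidal 2.9959, simple-harmonic 2.8911
β=65°: printed 3.6350 | uniform 3.2500, cycloidal 3.8938, simple-harmonic 3.6350
β=80°: printed 4.5225 | uniform 4.0000, cycloidal 4.7568, simple-harmonic 4.5225
only one law matches every sample → simple-harmonic

simple-harmonic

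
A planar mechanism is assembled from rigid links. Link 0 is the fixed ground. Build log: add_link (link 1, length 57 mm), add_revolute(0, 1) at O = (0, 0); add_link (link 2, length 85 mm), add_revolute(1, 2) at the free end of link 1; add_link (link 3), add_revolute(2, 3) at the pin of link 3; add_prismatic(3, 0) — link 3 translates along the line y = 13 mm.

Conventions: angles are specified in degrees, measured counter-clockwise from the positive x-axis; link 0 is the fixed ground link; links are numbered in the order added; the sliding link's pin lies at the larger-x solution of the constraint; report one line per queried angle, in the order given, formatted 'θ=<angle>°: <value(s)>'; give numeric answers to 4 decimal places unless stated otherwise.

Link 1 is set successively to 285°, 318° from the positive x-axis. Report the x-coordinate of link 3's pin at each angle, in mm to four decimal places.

geometry: r = 57 mm, L = 85 mm, e = 13 mm
θ=285°: crank pin P = (r cos θ, r sin θ) = (14.752686, -55.057772)
θ=285°: h = r sin θ − e = -55.057772 − 13 = -68.057772
θ=285°: x = r cos θ + √(L² − h²) = 14.752686 + 50.922880 = 65.675565
θ=318°: crank pin P = (r cos θ, r sin θ) = (42.359255, -38.140445)
θ=318°: h = r sin θ − e = -38.140445 − 13 = -51.140445
θ=318°: x = r cos θ + √(L² − h²) = 42.359255 + 67.894440 = 110.253695

θ=285°: 65.6756
θ=318°: 110.2537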